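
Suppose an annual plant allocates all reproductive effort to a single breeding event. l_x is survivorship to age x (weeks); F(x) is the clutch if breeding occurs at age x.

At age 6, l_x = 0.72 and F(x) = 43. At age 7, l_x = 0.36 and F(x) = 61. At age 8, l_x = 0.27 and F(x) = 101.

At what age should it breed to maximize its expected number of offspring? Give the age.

Expected offspring if breeding at age x = l_x × F(x):
  age 6: 0.72 × 43 = 30.960
  age 7: 0.36 × 61 = 21.960
  age 8: 0.27 × 101 = 27.270
Maximum at age 6 (30.960).

6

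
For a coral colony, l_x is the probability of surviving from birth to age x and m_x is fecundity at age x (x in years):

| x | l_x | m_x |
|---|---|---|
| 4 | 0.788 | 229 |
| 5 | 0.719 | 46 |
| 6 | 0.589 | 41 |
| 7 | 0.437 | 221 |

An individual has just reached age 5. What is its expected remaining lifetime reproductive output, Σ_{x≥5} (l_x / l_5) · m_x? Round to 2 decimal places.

213.91

l_5 = 0.719. Conditional survival from age 5 to x is l_x / l_5.
  x=5: (0.719/0.719) × 46 = 46.0000
  x=6: (0.589/0.719) × 41 = 33.5869
  x=7: (0.437/0.719) × 221 = 134.3213
Sum = 46.0000 + 33.5869 + 134.3213 = 213.9082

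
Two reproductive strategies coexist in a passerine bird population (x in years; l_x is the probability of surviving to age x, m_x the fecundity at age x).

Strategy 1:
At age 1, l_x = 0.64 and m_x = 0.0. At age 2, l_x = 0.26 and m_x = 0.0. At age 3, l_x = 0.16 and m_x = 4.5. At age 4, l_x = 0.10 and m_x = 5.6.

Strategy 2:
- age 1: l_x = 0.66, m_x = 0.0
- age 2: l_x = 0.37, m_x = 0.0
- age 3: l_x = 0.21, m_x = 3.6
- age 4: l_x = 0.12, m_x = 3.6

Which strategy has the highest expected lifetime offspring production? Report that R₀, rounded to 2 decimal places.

Strategy 1: R₀ = 0.64×0.0 + 0.26×0.0 + 0.16×4.5 + 0.10×5.6 = 1.2800
Strategy 2: R₀ = 0.66×0.0 + 0.37×0.0 + 0.21×3.6 + 0.12×3.6 = 1.1880
Highest R₀: strategy 1 with 1.2800.

1.28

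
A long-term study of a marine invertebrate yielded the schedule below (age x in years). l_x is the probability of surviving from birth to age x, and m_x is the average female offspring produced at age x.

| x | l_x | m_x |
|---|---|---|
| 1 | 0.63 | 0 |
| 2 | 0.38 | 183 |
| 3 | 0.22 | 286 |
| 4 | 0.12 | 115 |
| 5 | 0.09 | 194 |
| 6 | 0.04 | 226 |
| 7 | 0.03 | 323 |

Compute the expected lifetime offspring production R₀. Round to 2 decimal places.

182.45

R₀ = Σ l_x m_x:
  age 1: 0.63 × 0 = 0.0000
  age 2: 0.38 × 183 = 69.5400
  age 3: 0.22 × 286 = 62.9200
  age 4: 0.12 × 115 = 13.8000
  age 5: 0.09 × 194 = 17.4600
  age 6: 0.04 × 226 = 9.0400
  age 7: 0.03 × 323 = 9.6900
R₀ = 0.0000 + 69.5400 + 62.9200 + 13.8000 + 17.4600 + 9.0400 + 9.6900 = 182.4500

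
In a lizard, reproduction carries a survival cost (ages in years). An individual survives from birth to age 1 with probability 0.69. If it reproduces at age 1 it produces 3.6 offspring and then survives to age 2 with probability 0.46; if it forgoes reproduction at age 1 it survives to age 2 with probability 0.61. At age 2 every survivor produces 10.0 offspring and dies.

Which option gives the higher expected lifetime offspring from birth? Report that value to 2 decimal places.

5.66

breed at age 1: R₀ = 0.69 × (3.6 + 0.46 × 10.0) = 0.69 × 8.2000 = 5.6580
delay to age 2: R₀ = 0.69 × (0.61 × 10.0) = 0.69 × 6.1000 = 4.2090
Higher: breed at age 1 (5.6580).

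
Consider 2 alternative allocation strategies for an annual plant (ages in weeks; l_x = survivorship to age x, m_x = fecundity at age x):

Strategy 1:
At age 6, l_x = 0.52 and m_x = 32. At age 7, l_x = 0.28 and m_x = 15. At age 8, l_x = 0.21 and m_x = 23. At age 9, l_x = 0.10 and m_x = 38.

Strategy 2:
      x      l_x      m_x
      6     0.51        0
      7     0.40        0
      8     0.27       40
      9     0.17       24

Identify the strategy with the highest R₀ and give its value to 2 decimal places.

Strategy 1: R₀ = 0.52×32 + 0.28×15 + 0.21×23 + 0.10×38 = 29.4700
Strategy 2: R₀ = 0.51×0 + 0.40×0 + 0.27×40 + 0.17×24 = 14.8800
Highest R₀: strategy 1 with 29.4700.

29.47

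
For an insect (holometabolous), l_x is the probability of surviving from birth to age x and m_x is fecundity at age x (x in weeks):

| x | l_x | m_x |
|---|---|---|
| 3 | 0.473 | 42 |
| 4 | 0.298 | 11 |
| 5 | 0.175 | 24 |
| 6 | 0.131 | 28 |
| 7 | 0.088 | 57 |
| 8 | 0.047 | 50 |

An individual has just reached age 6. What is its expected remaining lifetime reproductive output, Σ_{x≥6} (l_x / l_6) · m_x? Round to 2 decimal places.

84.23

l_6 = 0.131. Conditional survival from age 6 to x is l_x / l_6.
  x=6: (0.131/0.131) × 28 = 28.0000
  x=7: (0.088/0.131) × 57 = 38.2901
  x=8: (0.047/0.131) × 50 = 17.9389
Sum = 28.0000 + 38.2901 + 17.9389 = 84.2290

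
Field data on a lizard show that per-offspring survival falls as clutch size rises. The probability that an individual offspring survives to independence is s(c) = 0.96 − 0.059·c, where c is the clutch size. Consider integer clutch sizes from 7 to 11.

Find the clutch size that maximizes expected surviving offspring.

Expected surviving offspring = c × s(c):
  c=7: 7 × 0.547 = 3.829
  c=8: 8 × 0.488 = 3.904
  c=9: 9 × 0.429 = 3.861
  c=10: 10 × 0.370 = 3.700
  c=11: 11 × 0.311 = 3.421
Maximum at c = 8 (3.904 surviving offspring).

8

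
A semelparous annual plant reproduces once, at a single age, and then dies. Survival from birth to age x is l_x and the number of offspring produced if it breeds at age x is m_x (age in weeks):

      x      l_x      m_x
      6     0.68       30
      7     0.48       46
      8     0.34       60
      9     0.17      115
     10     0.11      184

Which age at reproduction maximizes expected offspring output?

7

Expected offspring if breeding at age x = l_x × m_x:
  age 6: 0.68 × 30 = 20.400
  age 7: 0.48 × 46 = 22.080
  age 8: 0.34 × 60 = 20.400
  age 9: 0.17 × 115 = 19.550
  age 10: 0.11 × 184 = 20.240
Maximum at age 7 (22.080).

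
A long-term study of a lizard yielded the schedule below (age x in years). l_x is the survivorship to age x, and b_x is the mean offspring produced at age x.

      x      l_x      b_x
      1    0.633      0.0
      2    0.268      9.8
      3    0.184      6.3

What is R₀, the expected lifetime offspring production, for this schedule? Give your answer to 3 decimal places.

R₀ = Σ l_x b_x:
  age 1: 0.633 × 0.0 = 0.0000
  age 2: 0.268 × 9.8 = 2.6264
  age 3: 0.184 × 6.3 = 1.1592
R₀ = 0.0000 + 2.6264 + 1.1592 = 3.7856

3.786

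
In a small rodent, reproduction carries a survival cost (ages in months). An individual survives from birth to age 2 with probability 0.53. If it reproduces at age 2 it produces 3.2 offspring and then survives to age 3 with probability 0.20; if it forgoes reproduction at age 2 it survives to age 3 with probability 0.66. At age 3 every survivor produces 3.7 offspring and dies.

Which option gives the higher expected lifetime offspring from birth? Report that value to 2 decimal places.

breed at age 2: R₀ = 0.53 × (3.2 + 0.20 × 3.7) = 0.53 × 3.9400 = 2.0882
delay to age 3: R₀ = 0.53 × (0.66 × 3.7) = 0.53 × 2.4420 = 1.2943
Higher: breed at age 2 (2.0882).

2.09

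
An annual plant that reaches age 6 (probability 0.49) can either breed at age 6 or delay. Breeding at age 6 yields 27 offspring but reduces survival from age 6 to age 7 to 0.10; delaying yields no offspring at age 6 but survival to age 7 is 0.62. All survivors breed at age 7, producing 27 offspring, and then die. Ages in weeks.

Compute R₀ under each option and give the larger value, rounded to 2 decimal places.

breed at age 6: R₀ = 0.49 × (27 + 0.10 × 27) = 0.49 × 29.7000 = 14.5530
delay to age 7: R₀ = 0.49 × (0.62 × 27) = 0.49 × 16.7400 = 8.2026
Higher: breed at age 6 (14.5530).

14.55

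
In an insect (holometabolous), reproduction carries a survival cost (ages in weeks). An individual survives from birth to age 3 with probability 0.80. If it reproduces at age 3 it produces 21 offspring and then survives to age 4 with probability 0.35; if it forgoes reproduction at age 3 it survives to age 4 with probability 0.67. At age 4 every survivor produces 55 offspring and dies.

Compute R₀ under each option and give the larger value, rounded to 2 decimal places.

breed at age 3: R₀ = 0.80 × (21 + 0.35 × 55) = 0.80 × 40.2500 = 32.2000
delay to age 4: R₀ = 0.80 × (0.67 × 55) = 0.80 × 36.8500 = 29.4800
Higher: breed at age 3 (32.2000).

32.20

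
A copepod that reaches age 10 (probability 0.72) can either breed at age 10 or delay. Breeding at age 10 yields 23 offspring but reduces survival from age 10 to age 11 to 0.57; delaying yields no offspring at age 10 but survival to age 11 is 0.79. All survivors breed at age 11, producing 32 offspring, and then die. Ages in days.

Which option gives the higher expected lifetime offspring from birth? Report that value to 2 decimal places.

breed at age 10: R₀ = 0.72 × (23 + 0.57 × 32) = 0.72 × 41.2400 = 29.6928
delay to age 11: R₀ = 0.72 × (0.79 × 32) = 0.72 × 25.2800 = 18.2016
Higher: breed at age 10 (29.6928).

29.69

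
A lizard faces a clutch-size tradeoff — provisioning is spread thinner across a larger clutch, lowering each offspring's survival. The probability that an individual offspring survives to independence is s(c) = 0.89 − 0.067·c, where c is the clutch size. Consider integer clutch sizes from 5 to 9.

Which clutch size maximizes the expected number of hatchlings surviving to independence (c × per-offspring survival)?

7

Expected hatchlings surviving to independence = c × s(c):
  c=5: 5 × 0.555 = 2.775
  c=6: 6 × 0.488 = 2.928
  c=7: 7 × 0.421 = 2.947
  c=8: 8 × 0.354 = 2.832
  c=9: 9 × 0.287 = 2.583
Maximum at c = 7 (2.947 hatchlings surviving to independence).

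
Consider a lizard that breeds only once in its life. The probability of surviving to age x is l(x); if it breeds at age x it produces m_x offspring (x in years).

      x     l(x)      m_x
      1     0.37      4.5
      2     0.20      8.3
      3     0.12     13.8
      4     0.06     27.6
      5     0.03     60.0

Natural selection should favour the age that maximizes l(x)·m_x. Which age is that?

5

Expected offspring if breeding at age x = l(x) × m_x:
  age 1: 0.37 × 4.5 = 1.665
  age 2: 0.20 × 8.3 = 1.660
  age 3: 0.12 × 13.8 = 1.656
  age 4: 0.06 × 27.6 = 1.656
  age 5: 0.03 × 60.0 = 1.800
Maximum at age 5 (1.800).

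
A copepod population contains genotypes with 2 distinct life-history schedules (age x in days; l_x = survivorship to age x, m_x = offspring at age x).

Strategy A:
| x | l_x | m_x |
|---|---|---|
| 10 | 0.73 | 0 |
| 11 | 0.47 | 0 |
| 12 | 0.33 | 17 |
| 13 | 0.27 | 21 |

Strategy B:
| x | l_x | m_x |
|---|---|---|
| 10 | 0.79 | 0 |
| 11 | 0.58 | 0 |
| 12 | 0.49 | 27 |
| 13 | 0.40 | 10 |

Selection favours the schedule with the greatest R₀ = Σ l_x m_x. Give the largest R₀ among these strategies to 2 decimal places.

Strategy A: R₀ = 0.73×0 + 0.47×0 + 0.33×17 + 0.27×21 = 11.2800
Strategy B: R₀ = 0.79×0 + 0.58×0 + 0.49×27 + 0.40×10 = 17.2300
Highest R₀: strategy B with 17.2300.

17.23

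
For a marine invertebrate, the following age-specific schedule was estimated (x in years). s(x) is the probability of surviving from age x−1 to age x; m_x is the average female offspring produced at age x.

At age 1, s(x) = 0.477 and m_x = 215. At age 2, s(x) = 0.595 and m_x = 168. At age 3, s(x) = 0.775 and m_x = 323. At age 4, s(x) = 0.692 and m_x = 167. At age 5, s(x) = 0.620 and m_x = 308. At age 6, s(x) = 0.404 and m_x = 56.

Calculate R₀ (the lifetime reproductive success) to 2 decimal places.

277.90

Survivorship from birth: l_x = s_1·s_2·…·s_x.
  l_1 = 0.47700
  l_2 = 0.28381
  l_3 = 0.21996
  l_4 = 0.15221
  l_5 = 0.09437
  l_6 = 0.03813
R₀ = Σ l_x m_x:
  age 1: 0.47700 × 215 = 102.5550
  age 2: 0.28381 × 168 = 47.6801
  age 3: 0.21996 × 323 = 71.0471
  age 4: 0.15221 × 167 = 25.4191
  age 5: 0.09437 × 308 = 29.0660
  age 6: 0.03813 × 56 = 2.1353
R₀ = 102.5550 + 47.6801 + 71.0471 + 25.4191 + 29.0660 + 2.1353 = 277.9025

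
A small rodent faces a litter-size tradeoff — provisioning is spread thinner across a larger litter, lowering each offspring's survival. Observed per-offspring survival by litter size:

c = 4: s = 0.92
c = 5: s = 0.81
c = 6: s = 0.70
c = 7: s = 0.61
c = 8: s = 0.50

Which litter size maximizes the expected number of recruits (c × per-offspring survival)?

7

Expected recruits = c × s(c):
  c=4: 4 × 0.92 = 3.680
  c=5: 5 × 0.81 = 4.050
  c=6: 6 × 0.70 = 4.200
  c=7: 7 × 0.61 = 4.270
  c=8: 8 × 0.50 = 4.000
Maximum at c = 7 (4.270 recruits).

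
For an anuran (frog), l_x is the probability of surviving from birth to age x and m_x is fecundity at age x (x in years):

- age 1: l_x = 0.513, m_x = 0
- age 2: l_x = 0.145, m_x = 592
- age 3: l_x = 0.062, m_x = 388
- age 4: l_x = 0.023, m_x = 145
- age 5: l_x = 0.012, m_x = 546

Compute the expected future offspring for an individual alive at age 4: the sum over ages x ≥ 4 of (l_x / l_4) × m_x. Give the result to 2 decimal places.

429.87

l_4 = 0.023. Conditional survival from age 4 to x is l_x / l_4.
  x=4: (0.023/0.023) × 145 = 145.0000
  x=5: (0.012/0.023) × 546 = 284.8696
Sum = 145.0000 + 284.8696 = 429.8696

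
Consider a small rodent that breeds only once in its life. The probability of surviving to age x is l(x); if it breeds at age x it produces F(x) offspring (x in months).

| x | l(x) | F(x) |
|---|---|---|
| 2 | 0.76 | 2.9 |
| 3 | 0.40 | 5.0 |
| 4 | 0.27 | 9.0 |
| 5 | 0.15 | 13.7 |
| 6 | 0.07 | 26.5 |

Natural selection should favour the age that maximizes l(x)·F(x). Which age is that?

Expected offspring if breeding at age x = l(x) × F(x):
  age 2: 0.76 × 2.9 = 2.204
  age 3: 0.40 × 5.0 = 2.000
  age 4: 0.27 × 9.0 = 2.430
  age 5: 0.15 × 13.7 = 2.055
  age 6: 0.07 × 26.5 = 1.855
Maximum at age 4 (2.430).

4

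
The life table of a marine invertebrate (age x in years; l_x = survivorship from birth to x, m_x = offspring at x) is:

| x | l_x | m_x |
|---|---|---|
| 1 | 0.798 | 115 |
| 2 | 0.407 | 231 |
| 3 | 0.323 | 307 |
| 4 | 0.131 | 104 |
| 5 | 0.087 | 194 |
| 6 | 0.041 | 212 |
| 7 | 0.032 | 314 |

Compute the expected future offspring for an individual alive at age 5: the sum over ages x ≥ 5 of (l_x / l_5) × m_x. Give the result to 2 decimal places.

l_5 = 0.087. Conditional survival from age 5 to x is l_x / l_5.
  x=5: (0.087/0.087) × 194 = 194.0000
  x=6: (0.041/0.087) × 212 = 99.9080
  x=7: (0.032/0.087) × 314 = 115.4943
Sum = 194.0000 + 99.9080 + 115.4943 = 409.4023

409.40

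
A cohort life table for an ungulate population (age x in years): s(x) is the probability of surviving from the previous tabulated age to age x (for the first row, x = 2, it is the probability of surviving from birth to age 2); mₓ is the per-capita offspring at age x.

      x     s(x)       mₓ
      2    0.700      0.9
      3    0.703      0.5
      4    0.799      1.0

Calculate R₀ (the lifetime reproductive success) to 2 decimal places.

Survivorship from birth: l_x = s_2·s_3·…·s_x.
  l_2 = 0.70000
  l_3 = 0.49210
  l_4 = 0.39319
R₀ = Σ l_x mₓ:
  age 2: 0.70000 × 0.9 = 0.6300
  age 3: 0.49210 × 0.5 = 0.2460
  age 4: 0.39319 × 1.0 = 0.3932
R₀ = 0.6300 + 0.2460 + 0.3932 = 1.2692

1.27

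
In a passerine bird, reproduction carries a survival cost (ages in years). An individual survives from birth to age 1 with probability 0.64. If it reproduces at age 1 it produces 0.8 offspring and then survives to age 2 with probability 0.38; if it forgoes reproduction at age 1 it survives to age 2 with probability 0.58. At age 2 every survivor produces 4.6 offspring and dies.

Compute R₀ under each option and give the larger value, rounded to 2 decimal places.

breed at age 1: R₀ = 0.64 × (0.8 + 0.38 × 4.6) = 0.64 × 2.5480 = 1.6307
delay to age 2: R₀ = 0.64 × (0.58 × 4.6) = 0.64 × 2.6680 = 1.7075
Higher: delay to age 2 (1.7075).

1.71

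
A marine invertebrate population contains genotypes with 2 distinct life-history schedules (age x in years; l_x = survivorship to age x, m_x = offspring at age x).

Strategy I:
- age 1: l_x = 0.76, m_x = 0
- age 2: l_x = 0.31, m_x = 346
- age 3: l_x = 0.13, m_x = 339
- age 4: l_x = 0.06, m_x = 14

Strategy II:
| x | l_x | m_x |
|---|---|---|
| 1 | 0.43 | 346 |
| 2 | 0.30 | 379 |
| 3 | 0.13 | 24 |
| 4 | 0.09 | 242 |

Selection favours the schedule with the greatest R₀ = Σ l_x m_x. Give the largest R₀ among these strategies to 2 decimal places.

Strategy I: R₀ = 0.76×0 + 0.31×346 + 0.13×339 + 0.06×14 = 152.1700
Strategy II: R₀ = 0.43×346 + 0.30×379 + 0.13×24 + 0.09×242 = 287.3800
Highest R₀: strategy II with 287.3800.

287.38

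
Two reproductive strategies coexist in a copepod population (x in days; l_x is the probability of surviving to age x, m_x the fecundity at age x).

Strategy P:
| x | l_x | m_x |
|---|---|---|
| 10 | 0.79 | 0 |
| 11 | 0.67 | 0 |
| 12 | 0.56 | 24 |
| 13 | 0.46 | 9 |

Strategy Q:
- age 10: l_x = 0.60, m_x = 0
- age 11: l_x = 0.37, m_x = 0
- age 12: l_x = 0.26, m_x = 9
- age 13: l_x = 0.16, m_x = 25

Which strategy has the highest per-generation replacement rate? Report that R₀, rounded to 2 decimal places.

17.58

Strategy P: R₀ = 0.79×0 + 0.67×0 + 0.56×24 + 0.46×9 = 17.5800
Strategy Q: R₀ = 0.60×0 + 0.37×0 + 0.26×9 + 0.16×25 = 6.3400
Highest R₀: strategy P with 17.5800.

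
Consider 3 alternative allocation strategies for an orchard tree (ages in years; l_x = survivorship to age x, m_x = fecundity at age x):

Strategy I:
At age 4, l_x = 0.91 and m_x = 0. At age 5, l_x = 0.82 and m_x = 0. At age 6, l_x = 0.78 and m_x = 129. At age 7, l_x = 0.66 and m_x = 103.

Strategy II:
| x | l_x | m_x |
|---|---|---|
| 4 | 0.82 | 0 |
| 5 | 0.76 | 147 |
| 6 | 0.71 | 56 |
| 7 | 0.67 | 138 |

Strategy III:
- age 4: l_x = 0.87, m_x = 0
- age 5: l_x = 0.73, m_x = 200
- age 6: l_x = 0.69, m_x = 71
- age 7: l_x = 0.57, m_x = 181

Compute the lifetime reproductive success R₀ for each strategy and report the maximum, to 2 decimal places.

Strategy I: R₀ = 0.91×0 + 0.82×0 + 0.78×129 + 0.66×103 = 168.6000
Strategy II: R₀ = 0.82×0 + 0.76×147 + 0.71×56 + 0.67×138 = 243.9400
Strategy III: R₀ = 0.87×0 + 0.73×200 + 0.69×71 + 0.57×181 = 298.1600
Highest R₀: strategy III with 298.1600.

298.16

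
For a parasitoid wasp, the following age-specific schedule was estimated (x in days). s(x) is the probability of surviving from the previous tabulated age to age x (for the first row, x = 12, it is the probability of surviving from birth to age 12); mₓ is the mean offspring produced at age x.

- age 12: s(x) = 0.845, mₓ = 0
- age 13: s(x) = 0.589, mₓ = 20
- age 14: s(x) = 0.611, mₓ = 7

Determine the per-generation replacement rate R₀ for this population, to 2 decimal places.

Survivorship from birth: l_x = s_12·s_13·…·s_x.
  l_12 = 0.84500
  l_13 = 0.49770
  l_14 = 0.30410
R₀ = Σ l_x mₓ:
  age 12: 0.84500 × 0 = 0.0000
  age 13: 0.49770 × 20 = 9.9540
  age 14: 0.30410 × 7 = 2.1287
R₀ = 0.0000 + 9.9540 + 2.1287 = 12.0827

12.08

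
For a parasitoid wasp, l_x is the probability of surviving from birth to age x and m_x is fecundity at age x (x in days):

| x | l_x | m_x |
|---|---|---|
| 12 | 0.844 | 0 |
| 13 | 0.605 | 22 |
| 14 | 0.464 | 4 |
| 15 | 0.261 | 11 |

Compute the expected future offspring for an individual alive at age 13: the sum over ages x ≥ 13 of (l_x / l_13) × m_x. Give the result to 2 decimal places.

29.81

l_13 = 0.605. Conditional survival from age 13 to x is l_x / l_13.
  x=13: (0.605/0.605) × 22 = 22.0000
  x=14: (0.464/0.605) × 4 = 3.0678
  x=15: (0.261/0.605) × 11 = 4.7455
Sum = 22.0000 + 3.0678 + 4.7455 = 29.8132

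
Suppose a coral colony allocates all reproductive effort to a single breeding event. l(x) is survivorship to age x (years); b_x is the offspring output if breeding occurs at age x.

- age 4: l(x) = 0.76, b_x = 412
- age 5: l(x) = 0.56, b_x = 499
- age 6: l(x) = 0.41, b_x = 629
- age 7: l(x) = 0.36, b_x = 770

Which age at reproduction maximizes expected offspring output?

Expected offspring if breeding at age x = l(x) × b_x:
  age 4: 0.76 × 412 = 313.120
  age 5: 0.56 × 499 = 279.440
  age 6: 0.41 × 629 = 257.890
  age 7: 0.36 × 770 = 277.200
Maximum at age 4 (313.120).

4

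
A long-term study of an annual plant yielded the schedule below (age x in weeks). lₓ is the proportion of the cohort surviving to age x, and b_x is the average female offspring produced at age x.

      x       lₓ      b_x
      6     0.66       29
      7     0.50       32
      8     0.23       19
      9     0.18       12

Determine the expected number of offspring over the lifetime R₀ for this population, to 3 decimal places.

41.670

R₀ = Σ lₓ b_x:
  age 6: 0.66 × 29 = 19.1400
  age 7: 0.50 × 32 = 16.0000
  age 8: 0.23 × 19 = 4.3700
  age 9: 0.18 × 12 = 2.1600
R₀ = 19.1400 + 16.0000 + 4.3700 + 2.1600 = 41.6700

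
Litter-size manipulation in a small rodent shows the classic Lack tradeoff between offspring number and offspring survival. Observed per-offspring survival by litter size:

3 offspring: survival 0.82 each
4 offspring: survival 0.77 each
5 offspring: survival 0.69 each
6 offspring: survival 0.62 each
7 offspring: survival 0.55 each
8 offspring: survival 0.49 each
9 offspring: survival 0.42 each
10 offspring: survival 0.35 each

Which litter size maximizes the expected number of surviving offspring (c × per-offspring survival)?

Expected surviving offspring = c × s(c):
  c=3: 3 × 0.82 = 2.460
  c=4: 4 × 0.77 = 3.080
  c=5: 5 × 0.69 = 3.450
  c=6: 6 × 0.62 = 3.720
  c=7: 7 × 0.55 = 3.850
  c=8: 8 × 0.49 = 3.920
  c=9: 9 × 0.42 = 3.780
  c=10: 10 × 0.35 = 3.500
Maximum at c = 8 (3.920 surviving offspring).

8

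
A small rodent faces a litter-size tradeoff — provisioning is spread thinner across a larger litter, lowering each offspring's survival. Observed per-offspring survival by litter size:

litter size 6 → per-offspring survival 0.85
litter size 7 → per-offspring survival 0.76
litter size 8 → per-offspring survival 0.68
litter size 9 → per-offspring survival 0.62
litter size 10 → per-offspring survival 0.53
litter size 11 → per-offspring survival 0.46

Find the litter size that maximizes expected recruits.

9

Expected recruits = c × s(c):
  c=6: 6 × 0.85 = 5.100
  c=7: 7 × 0.76 = 5.320
  c=8: 8 × 0.68 = 5.440
  c=9: 9 × 0.62 = 5.580
  c=10: 10 × 0.53 = 5.300
  c=11: 11 × 0.46 = 5.060
Maximum at c = 9 (5.580 recruits).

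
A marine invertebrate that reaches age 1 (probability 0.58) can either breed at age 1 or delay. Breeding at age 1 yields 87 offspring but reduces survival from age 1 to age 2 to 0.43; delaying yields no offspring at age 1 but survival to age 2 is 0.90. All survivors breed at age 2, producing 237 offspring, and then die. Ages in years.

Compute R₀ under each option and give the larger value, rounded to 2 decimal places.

123.71

breed at age 1: R₀ = 0.58 × (87 + 0.43 × 237) = 0.58 × 188.9100 = 109.5678
delay to age 2: R₀ = 0.58 × (0.90 × 237) = 0.58 × 213.3000 = 123.7140
Higher: delay to age 2 (123.7140).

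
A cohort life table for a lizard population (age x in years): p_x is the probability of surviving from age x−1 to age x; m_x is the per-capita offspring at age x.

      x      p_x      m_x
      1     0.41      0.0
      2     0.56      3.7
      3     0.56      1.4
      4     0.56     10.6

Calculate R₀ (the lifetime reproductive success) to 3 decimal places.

Survivorship from birth: l_x = p_1·p_2·…·p_x.
  l_1 = 0.41000
  l_2 = 0.22960
  l_3 = 0.12858
  l_4 = 0.07200
R₀ = Σ l_x m_x:
  age 1: 0.41000 × 0.0 = 0.0000
  age 2: 0.22960 × 3.7 = 0.8495
  age 3: 0.12858 × 1.4 = 0.1800
  age 4: 0.07200 × 10.6 = 0.7632
R₀ = 0.0000 + 0.8495 + 0.1800 + 0.7632 = 1.7927

1.793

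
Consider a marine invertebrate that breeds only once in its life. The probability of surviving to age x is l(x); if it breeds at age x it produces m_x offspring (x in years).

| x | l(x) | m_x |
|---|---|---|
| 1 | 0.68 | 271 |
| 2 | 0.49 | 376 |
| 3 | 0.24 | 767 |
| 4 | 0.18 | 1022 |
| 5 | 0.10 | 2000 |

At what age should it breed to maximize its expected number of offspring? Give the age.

5

Expected offspring if breeding at age x = l(x) × m_x:
  age 1: 0.68 × 271 = 184.280
  age 2: 0.49 × 376 = 184.240
  age 3: 0.24 × 767 = 184.080
  age 4: 0.18 × 1022 = 183.960
  age 5: 0.10 × 2000 = 200.000
Maximum at age 5 (200.000).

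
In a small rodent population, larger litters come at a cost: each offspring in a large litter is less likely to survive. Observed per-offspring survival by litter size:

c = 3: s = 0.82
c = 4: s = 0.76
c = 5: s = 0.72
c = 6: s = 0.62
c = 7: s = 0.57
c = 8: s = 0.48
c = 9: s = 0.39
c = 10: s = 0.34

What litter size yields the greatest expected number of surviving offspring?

Expected surviving offspring = c × s(c):
  c=3: 3 × 0.82 = 2.460
  c=4: 4 × 0.76 = 3.040
  c=5: 5 × 0.72 = 3.600
  c=6: 6 × 0.62 = 3.720
  c=7: 7 × 0.57 = 3.990
  c=8: 8 × 0.48 = 3.840
  c=9: 9 × 0.39 = 3.510
  c=10: 10 × 0.34 = 3.400
Maximum at c = 7 (3.990 surviving offspring).

7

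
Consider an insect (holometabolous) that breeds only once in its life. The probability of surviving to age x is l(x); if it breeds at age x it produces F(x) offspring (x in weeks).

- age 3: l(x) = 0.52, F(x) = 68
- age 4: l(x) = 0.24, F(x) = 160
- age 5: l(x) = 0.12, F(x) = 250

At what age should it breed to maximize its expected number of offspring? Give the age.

Expected offspring if breeding at age x = l(x) × F(x):
  age 3: 0.52 × 68 = 35.360
  age 4: 0.24 × 160 = 38.400
  age 5: 0.12 × 250 = 30.000
Maximum at age 4 (38.400).

4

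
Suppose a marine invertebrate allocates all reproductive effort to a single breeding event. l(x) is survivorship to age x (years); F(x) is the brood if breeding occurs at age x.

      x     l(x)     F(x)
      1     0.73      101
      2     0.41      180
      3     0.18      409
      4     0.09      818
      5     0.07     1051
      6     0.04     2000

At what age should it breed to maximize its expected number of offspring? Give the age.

6

Expected offspring if breeding at age x = l(x) × F(x):
  age 1: 0.73 × 101 = 73.730
  age 2: 0.41 × 180 = 73.800
  age 3: 0.18 × 409 = 73.620
  age 4: 0.09 × 818 = 73.620
  age 5: 0.07 × 1051 = 73.570
  age 6: 0.04 × 2000 = 80.000
Maximum at age 6 (80.000).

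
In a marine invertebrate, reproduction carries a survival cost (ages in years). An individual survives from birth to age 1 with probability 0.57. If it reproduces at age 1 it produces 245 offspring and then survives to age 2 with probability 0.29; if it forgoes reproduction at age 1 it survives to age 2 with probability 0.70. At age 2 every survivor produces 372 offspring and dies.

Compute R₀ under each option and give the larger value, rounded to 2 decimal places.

breed at age 1: R₀ = 0.57 × (245 + 0.29 × 372) = 0.57 × 352.8800 = 201.1416
delay to age 2: R₀ = 0.57 × (0.70 × 372) = 0.57 × 260.4000 = 148.4280
Higher: breed at age 1 (201.1416).

201.14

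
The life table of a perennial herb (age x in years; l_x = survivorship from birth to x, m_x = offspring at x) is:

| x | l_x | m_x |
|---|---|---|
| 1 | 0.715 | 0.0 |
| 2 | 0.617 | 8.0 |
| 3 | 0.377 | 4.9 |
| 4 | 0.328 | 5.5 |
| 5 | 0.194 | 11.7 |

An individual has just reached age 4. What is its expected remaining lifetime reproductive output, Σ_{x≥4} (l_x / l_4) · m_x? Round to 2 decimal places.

l_4 = 0.328. Conditional survival from age 4 to x is l_x / l_4.
  x=4: (0.328/0.328) × 5.5 = 5.5000
  x=5: (0.194/0.328) × 11.7 = 6.9201
Sum = 5.5000 + 6.9201 = 12.4201

12.42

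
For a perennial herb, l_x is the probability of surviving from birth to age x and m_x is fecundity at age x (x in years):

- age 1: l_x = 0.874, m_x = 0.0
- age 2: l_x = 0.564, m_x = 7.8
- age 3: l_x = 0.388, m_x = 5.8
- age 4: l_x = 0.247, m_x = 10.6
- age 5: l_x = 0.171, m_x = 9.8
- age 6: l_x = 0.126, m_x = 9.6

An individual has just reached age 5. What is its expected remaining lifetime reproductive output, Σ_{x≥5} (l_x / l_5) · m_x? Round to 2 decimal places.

16.87

l_5 = 0.171. Conditional survival from age 5 to x is l_x / l_5.
  x=5: (0.171/0.171) × 9.8 = 9.8000
  x=6: (0.126/0.171) × 9.6 = 7.0737
Sum = 9.8000 + 7.0737 = 16.8737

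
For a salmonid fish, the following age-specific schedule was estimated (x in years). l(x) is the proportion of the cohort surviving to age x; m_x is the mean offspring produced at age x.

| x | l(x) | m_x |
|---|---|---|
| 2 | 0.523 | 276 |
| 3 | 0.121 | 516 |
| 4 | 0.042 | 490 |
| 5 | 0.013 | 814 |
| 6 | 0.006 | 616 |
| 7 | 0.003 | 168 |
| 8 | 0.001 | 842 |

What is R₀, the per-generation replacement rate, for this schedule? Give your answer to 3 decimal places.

242.988

R₀ = Σ l(x) m_x:
  age 2: 0.523 × 276 = 144.3480
  age 3: 0.121 × 516 = 62.4360
  age 4: 0.042 × 490 = 20.5800
  age 5: 0.013 × 814 = 10.5820
  age 6: 0.006 × 616 = 3.6960
  age 7: 0.003 × 168 = 0.5040
  age 8: 0.001 × 842 = 0.8420
R₀ = 144.3480 + 62.4360 + 20.5800 + 10.5820 + 3.6960 + 0.5040 + 0.8420 = 242.9880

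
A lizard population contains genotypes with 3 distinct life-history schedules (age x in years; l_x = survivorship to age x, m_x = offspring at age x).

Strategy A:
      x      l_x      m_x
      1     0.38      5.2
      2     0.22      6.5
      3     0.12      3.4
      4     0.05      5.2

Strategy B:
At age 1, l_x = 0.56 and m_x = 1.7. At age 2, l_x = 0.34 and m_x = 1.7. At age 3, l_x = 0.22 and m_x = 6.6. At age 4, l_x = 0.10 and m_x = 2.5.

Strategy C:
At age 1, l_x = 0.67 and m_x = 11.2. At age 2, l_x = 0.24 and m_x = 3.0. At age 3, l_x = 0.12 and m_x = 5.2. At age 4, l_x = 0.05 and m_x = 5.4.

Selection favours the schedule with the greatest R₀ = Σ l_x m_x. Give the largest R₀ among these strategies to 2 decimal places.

9.12

Strategy A: R₀ = 0.38×5.2 + 0.22×6.5 + 0.12×3.4 + 0.05×5.2 = 4.0740
Strategy B: R₀ = 0.56×1.7 + 0.34×1.7 + 0.22×6.6 + 0.10×2.5 = 3.2320
Strategy C: R₀ = 0.67×11.2 + 0.24×3.0 + 0.12×5.2 + 0.05×5.4 = 9.1180
Highest R₀: strategy C with 9.1180.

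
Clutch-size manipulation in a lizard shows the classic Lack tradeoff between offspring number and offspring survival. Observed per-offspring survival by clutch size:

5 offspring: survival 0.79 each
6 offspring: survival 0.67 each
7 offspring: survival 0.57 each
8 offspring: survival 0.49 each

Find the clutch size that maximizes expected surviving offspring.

6

Expected surviving offspring = c × s(c):
  c=5: 5 × 0.79 = 3.950
  c=6: 6 × 0.67 = 4.020
  c=7: 7 × 0.57 = 3.990
  c=8: 8 × 0.49 = 3.920
Maximum at c = 6 (4.020 surviving offspring).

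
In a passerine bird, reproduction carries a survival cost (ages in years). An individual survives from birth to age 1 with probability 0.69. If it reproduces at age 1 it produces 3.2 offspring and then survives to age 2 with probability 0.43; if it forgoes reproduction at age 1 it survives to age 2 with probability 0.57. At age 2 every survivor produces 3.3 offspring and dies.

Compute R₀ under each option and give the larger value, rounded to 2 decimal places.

breed at age 1: R₀ = 0.69 × (3.2 + 0.43 × 3.3) = 0.69 × 4.6190 = 3.1871
delay to age 2: R₀ = 0.69 × (0.57 × 3.3) = 0.69 × 1.8810 = 1.2979
Higher: breed at age 1 (3.1871).

3.19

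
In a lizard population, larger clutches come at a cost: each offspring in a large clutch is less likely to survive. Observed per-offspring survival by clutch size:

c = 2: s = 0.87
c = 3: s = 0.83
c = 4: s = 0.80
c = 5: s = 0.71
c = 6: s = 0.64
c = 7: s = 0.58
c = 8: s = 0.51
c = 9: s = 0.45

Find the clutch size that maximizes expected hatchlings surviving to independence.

Expected hatchlings surviving to independence = c × s(c):
  c=2: 2 × 0.87 = 1.740
  c=3: 3 × 0.83 = 2.490
  c=4: 4 × 0.80 = 3.200
  c=5: 5 × 0.71 = 3.550
  c=6: 6 × 0.64 = 3.840
  c=7: 7 × 0.58 = 4.060
  c=8: 8 × 0.51 = 4.080
  c=9: 9 × 0.45 = 4.050
Maximum at c = 8 (4.080 hatchlings surviving to independence).

8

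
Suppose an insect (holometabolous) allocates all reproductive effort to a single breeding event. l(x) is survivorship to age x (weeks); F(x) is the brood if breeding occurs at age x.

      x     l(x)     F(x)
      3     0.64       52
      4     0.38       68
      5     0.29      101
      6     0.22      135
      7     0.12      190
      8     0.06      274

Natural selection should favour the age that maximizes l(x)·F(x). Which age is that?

Expected offspring if breeding at age x = l(x) × F(x):
  age 3: 0.64 × 52 = 33.280
  age 4: 0.38 × 68 = 25.840
  age 5: 0.29 × 101 = 29.290
  age 6: 0.22 × 135 = 29.700
  age 7: 0.12 × 190 = 22.800
  age 8: 0.06 × 274 = 16.440
Maximum at age 3 (33.280).

3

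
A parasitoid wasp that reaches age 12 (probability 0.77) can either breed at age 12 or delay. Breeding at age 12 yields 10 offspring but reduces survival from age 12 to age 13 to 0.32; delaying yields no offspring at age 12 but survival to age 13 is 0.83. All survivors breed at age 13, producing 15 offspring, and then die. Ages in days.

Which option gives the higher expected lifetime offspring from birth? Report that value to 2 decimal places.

breed at age 12: R₀ = 0.77 × (10 + 0.32 × 15) = 0.77 × 14.8000 = 11.3960
delay to age 13: R₀ = 0.77 × (0.83 × 15) = 0.77 × 12.4500 = 9.5865
Higher: breed at age 12 (11.3960).

11.40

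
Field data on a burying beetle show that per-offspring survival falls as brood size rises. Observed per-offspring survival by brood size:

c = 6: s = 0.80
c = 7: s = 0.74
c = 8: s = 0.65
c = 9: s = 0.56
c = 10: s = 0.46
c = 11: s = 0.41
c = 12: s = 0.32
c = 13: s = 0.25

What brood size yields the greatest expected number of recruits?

Expected recruits = c × s(c):
  c=6: 6 × 0.80 = 4.800
  c=7: 7 × 0.74 = 5.180
  c=8: 8 × 0.65 = 5.200
  c=9: 9 × 0.56 = 5.040
  c=10: 10 × 0.46 = 4.600
  c=11: 11 × 0.41 = 4.510
  c=12: 12 × 0.32 = 3.840
  c=13: 13 × 0.25 = 3.250
Maximum at c = 8 (5.200 recruits).

8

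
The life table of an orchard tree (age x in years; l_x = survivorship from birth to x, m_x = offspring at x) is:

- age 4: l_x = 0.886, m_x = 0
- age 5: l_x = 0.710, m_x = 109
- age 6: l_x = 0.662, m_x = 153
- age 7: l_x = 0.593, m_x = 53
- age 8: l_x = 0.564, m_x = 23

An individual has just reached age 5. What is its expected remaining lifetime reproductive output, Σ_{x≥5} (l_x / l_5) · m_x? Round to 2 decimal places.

l_5 = 0.710. Conditional survival from age 5 to x is l_x / l_5.
  x=5: (0.710/0.710) × 109 = 109.0000
  x=6: (0.662/0.710) × 153 = 142.6563
  x=7: (0.593/0.710) × 53 = 44.2662
  x=8: (0.564/0.710) × 23 = 18.2704
Sum = 109.0000 + 142.6563 + 44.2662 + 18.2704 = 314.1930

314.19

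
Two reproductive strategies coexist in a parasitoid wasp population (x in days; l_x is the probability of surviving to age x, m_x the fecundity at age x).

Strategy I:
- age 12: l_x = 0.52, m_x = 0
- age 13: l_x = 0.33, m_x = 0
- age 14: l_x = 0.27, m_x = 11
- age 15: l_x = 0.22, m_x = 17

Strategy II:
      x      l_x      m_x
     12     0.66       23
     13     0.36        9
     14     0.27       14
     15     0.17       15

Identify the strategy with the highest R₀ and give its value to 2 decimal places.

Strategy I: R₀ = 0.52×0 + 0.33×0 + 0.27×11 + 0.22×17 = 6.7100
Strategy II: R₀ = 0.66×23 + 0.36×9 + 0.27×14 + 0.17×15 = 24.7500
Highest R₀: strategy II with 24.7500.

24.75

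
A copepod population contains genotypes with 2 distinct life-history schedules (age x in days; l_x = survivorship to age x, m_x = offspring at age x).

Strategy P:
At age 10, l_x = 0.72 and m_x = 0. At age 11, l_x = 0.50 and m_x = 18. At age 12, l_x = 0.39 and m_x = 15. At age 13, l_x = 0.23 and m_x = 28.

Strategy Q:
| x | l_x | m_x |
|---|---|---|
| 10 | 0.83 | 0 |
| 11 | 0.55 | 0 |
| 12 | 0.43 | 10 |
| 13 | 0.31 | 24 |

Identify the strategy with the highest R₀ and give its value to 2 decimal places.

Strategy P: R₀ = 0.72×0 + 0.50×18 + 0.39×15 + 0.23×28 = 21.2900
Strategy Q: R₀ = 0.83×0 + 0.55×0 + 0.43×10 + 0.31×24 = 11.7400
Highest R₀: strategy P with 21.2900.

21.29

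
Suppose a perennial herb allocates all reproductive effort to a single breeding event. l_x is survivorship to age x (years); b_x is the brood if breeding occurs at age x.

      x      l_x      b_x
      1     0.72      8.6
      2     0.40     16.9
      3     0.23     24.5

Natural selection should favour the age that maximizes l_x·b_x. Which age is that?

2

Expected offspring if breeding at age x = l_x × b_x:
  age 1: 0.72 × 8.6 = 6.192
  age 2: 0.40 × 16.9 = 6.760
  age 3: 0.23 × 24.5 = 5.635
Maximum at age 2 (6.760).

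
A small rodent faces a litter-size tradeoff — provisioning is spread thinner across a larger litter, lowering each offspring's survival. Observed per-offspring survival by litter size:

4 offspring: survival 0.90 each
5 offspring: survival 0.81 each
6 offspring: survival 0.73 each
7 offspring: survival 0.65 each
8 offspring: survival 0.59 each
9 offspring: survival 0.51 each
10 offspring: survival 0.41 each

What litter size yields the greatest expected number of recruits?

Expected recruits = c × s(c):
  c=4: 4 × 0.90 = 3.600
  c=5: 5 × 0.81 = 4.050
  c=6: 6 × 0.73 = 4.380
  c=7: 7 × 0.65 = 4.550
  c=8: 8 × 0.59 = 4.720
  c=9: 9 × 0.51 = 4.590
  c=10: 10 × 0.41 = 4.100
Maximum at c = 8 (4.720 recruits).

8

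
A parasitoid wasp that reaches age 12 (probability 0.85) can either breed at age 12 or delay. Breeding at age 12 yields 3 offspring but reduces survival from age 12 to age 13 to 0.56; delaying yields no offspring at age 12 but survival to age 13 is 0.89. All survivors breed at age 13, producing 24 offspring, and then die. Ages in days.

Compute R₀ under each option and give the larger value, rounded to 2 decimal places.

breed at age 12: R₀ = 0.85 × (3 + 0.56 × 24) = 0.85 × 16.4400 = 13.9740
delay to age 13: R₀ = 0.85 × (0.89 × 24) = 0.85 × 21.3600 = 18.1560
Higher: delay to age 13 (18.1560).

18.16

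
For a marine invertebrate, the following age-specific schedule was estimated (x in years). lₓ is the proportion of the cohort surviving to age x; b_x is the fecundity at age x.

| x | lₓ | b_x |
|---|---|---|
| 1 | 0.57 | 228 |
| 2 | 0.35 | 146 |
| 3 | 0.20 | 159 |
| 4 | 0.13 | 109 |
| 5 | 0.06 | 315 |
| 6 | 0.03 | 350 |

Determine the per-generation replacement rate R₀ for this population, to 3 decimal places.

R₀ = Σ lₓ b_x:
  age 1: 0.57 × 228 = 129.9600
  age 2: 0.35 × 146 = 51.1000
  age 3: 0.20 × 159 = 31.8000
  age 4: 0.13 × 109 = 14.1700
  age 5: 0.06 × 315 = 18.9000
  age 6: 0.03 × 350 = 10.5000
R₀ = 129.9600 + 51.1000 + 31.8000 + 14.1700 + 18.9000 + 10.5000 = 256.4300

256.430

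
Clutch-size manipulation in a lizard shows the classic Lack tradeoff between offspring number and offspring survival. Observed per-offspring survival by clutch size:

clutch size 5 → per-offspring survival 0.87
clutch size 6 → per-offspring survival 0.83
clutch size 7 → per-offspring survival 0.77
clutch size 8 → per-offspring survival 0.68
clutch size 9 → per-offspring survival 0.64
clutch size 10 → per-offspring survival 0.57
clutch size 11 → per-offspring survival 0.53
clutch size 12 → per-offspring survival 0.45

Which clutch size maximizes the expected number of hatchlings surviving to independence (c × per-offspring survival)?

Expected hatchlings surviving to independence = c × s(c):
  c=5: 5 × 0.87 = 4.350
  c=6: 6 × 0.83 = 4.980
  c=7: 7 × 0.77 = 5.390
  c=8: 8 × 0.68 = 5.440
  c=9: 9 × 0.64 = 5.760
  c=10: 10 × 0.57 = 5.700
  c=11: 11 × 0.53 = 5.830
  c=12: 12 × 0.45 = 5.400
Maximum at c = 11 (5.830 hatchlings surviving to independence).

11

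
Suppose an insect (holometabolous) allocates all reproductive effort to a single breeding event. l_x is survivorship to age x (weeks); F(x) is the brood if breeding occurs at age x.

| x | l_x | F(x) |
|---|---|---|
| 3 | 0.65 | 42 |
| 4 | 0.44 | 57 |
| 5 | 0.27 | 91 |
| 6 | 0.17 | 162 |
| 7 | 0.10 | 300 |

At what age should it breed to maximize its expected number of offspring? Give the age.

Expected offspring if breeding at age x = l_x × F(x):
  age 3: 0.65 × 42 = 27.300
  age 4: 0.44 × 57 = 25.080
  age 5: 0.27 × 91 = 24.570
  age 6: 0.17 × 162 = 27.540
  age 7: 0.10 × 300 = 30.000
Maximum at age 7 (30.000).

7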